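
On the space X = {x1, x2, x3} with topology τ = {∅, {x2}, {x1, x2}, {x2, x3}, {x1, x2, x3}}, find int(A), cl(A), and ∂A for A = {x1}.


int(A) = ∅, cl(A) = {x1}, ∂A = {x1}.

Closed sets in (X, τ) are complements of opens:
  closed(X, τ) = {∅, {x1}, {x3}, {x1, x3}, {x1, x2, x3}}.
int(A) = ⋃ {U ∈ τ : U ⊆ A}. Opens contained in A: ∅.
Taking the union of these: int(A) = ∅.
cl(A) = ⋂ {C closed : A ⊆ C}. Closed sets containing A: {x1}, {x1, x3}, {x1, x2, x3}.
Intersecting these: cl(A) = {x1}.
∂A = cl(A) ∖ int(A) = {x1} ∖ ∅ = {x1}.


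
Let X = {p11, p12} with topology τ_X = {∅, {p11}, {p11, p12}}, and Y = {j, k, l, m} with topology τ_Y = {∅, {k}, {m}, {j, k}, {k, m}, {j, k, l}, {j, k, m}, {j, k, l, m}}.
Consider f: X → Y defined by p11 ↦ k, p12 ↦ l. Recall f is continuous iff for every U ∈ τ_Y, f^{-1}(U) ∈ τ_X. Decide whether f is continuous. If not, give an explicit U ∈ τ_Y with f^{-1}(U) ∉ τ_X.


f IS continuous.

Compute f^{-1}(U) for each U ∈ τ_Y:
  U = ∅: f^{-1}(U) = ∅ ∈ τ_X ✓.
  U = {k}: f^{-1}(U) = {p11} ∈ τ_X ✓.
  U = {m}: f^{-1}(U) = ∅ ∈ τ_X ✓.
  U = {j, k}: f^{-1}(U) = {p11} ∈ τ_X ✓.
  U = {k, m}: f^{-1}(U) = {p11} ∈ τ_X ✓.
  U = {j, k, l}: f^{-1}(U) = {p11, p12} ∈ τ_X ✓.
  U = {j, k, m}: f^{-1}(U) = {p11} ∈ τ_X ✓.
  U = {j, k, l, m}: f^{-1}(U) = {p11, p12} ∈ τ_X ✓.
Every preimage lies in τ_X, so f IS continuous.


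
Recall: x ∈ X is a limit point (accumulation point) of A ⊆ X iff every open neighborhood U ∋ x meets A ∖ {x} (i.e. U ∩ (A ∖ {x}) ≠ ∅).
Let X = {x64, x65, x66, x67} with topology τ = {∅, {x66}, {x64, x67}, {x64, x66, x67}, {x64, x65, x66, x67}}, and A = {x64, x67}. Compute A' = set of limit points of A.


A' = {x64, x65, x67}

For each x ∈ X, list the open sets U ∈ τ with x ∈ U, then check whether U ∩ (A ∖ {x}) ≠ ∅ for every such U.
  x = x64: opens ∋ x are {x64, x67}, {x64, x66, x67}, {x64, x65, x66, x67}; each meets A ∖ {x64}, so x IS a limit point.
  x = x65: opens ∋ x are {x64, x65, x66, x67}; each meets A ∖ {x65}, so x IS a limit point.
  x = x66: open {x66} ∋ x has {x66} ∩ (A ∖ {x66}) = ∅, so x is NOT a limit point.
  x = x67: opens ∋ x are {x64, x67}, {x64, x66, x67}, {x64, x65, x66, x67}; each meets A ∖ {x67}, so x IS a limit point.
Collecting: A' = {x64, x65, x67}.


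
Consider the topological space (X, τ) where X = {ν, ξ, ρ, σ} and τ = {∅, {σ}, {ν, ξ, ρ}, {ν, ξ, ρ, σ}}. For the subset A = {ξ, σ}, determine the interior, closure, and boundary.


int(A) = {σ}, cl(A) = {ν, ξ, ρ, σ}, ∂A = {ν, ξ, ρ}.

Closed sets in (X, τ) are complements of opens:
  closed(X, τ) = {∅, {σ}, {ν, ξ, ρ}, {ν, ξ, ρ, σ}}.
int(A) = ⋃ {U ∈ τ : U ⊆ A}. Opens contained in A: ∅, {σ}.
Taking the union of these: int(A) = {σ}.
cl(A) = ⋂ {C closed : A ⊆ C}. Closed sets containing A: {ν, ξ, ρ, σ}.
Intersecting these: cl(A) = {ν, ξ, ρ, σ}.
∂A = cl(A) ∖ int(A) = {ν, ξ, ρ, σ} ∖ {σ} = {ν, ξ, ρ}.


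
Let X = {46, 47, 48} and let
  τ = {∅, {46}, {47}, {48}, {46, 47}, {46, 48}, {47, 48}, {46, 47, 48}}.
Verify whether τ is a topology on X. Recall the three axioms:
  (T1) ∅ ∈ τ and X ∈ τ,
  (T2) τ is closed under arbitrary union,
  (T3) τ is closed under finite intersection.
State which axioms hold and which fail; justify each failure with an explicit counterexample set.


τ IS a topology on X.

Axiom (T1): ∅ ∈ τ? Yes; X ∈ τ? Yes.
Axiom (T2/T3): check pairwise unions and intersections of members of τ.
All pairwise intersections and unions checked — each lies in τ. Therefore τ satisfies (T1), (T2), (T3): it IS a topology on X.


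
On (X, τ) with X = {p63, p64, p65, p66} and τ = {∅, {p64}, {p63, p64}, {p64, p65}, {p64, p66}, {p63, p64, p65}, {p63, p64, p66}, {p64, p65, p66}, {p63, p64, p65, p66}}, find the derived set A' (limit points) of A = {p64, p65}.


A' = {p63, p65, p66}

For each x ∈ X, list the open sets U ∈ τ with x ∈ U, then check whether U ∩ (A ∖ {x}) ≠ ∅ for every such U.
  x = p63: opens ∋ x are {p63, p64}, {p63, p64, p65}, {p63, p64, p66}, {p63, p64, p65, p66}; each meets A ∖ {p63}, so x IS a limit point.
  x = p64: open {p64} ∋ x has {p64} ∩ (A ∖ {p64}) = ∅, so x is NOT a limit point.
  x = p65: opens ∋ x are {p64, p65}, {p63, p64, p65}, {p64, p65, p66}, {p63, p64, p65, p66}; each meets A ∖ {p65}, so x IS a limit point.
  x = p66: opens ∋ x are {p64, p66}, {p63, p64, p66}, {p64, p65, p66}, {p63, p64, p65, p66}; each meets A ∖ {p66}, so x IS a limit point.
Collecting: A' = {p63, p65, p66}.


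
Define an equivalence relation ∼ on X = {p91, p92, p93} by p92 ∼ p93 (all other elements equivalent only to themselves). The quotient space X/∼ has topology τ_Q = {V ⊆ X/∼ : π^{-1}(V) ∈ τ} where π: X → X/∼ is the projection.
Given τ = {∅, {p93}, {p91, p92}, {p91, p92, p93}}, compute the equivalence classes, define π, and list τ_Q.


X/∼ = {[p91], [p92=p93]}; |τ_Q| = 2.

Equivalence classes: [p91], [p92=p93].
Quotient map π: X → X/∼ sends p91 ↦ [p91], p92 ↦ [p92=p93], p93 ↦ [p92=p93].
For each subset V ⊆ X/∼, compute π^{-1}(V) ⊆ X and check whether π^{-1}(V) ∈ τ. V is open in τ_Q iff π^{-1}(V) ∈ τ.
  V = {}: π^{-1}(V) = ∅ ∈ τ ✓.
  V = {[p91]}: π^{-1}(V) = {p91} ∉ τ ✗.
  V = {[p92=p93]}: π^{-1}(V) = {p92, p93} ∉ τ ✗.
  V = {[p91], [p92=p93]}: π^{-1}(V) = {p91, p92, p93} ∈ τ ✓.
Open sets in the quotient: τ_Q = {{}, {[p91], [p92=p93]}} (2 elements).


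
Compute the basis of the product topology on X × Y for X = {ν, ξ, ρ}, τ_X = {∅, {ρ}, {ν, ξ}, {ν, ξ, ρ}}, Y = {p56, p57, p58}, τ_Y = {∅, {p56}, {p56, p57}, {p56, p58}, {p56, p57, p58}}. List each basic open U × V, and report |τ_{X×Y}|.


Basis B = {∅ × ∅, {ρ} × {p56}, {ν, ξ} × {p56}, {ρ} × {p56, p57}, {ρ} × {p56, p58}, {ν, ξ, ρ} × {p56}, {ρ} × {p56, p57, p58}, {ν, ξ} × {p56, p57}, {ν, ξ} × {p56, p58}, {ν, ξ} × {p56, p57, p58}, {ν, ξ, ρ} × {p56, p57}, {ν, ξ, ρ} × {p56, p58}, {ν, ξ, ρ} × {p56, p57, p58}}; |τ_{X×Y}| = 25.

Enumerate products U × V with U ∈ τ_X, V ∈ τ_Y (deduplicated):
  ∅ × ∅ = {} (∅)
  {ρ} × {p56} = {(ρ,p56)}
  {ν, ξ} × {p56} = {(ν,p56), (ξ,p56)}
  {ρ} × {p56, p57} = {(ρ,p56), (ρ,p57)}
  {ρ} × {p56, p58} = {(ρ,p56), (ρ,p58)}
  {ν, ξ, ρ} × {p56} = {(ν,p56), (ξ,p56), (ρ,p56)}
  {ρ} × {p56, p57, p58} = {(ρ,p56), (ρ,p57), (ρ,p58)}
  {ν, ξ} × {p56, p57} = {(ν,p56), (ν,p57), (ξ,p56), (ξ,p57)}
  {ν, ξ} × {p56, p58} = {(ν,p56), (ν,p58), (ξ,p56), (ξ,p58)}
  {ν, ξ} × {p56, p57, p58} = {(ν,p56), (ν,p57), (ν,p58), (ξ,p56), (ξ,p57), (ξ,p58)}
  {ν, ξ, ρ} × {p56, p57} = {(ν,p56), (ν,p57), (ξ,p56), (ξ,p57), (ρ,p56), (ρ,p57)}
  {ν, ξ, ρ} × {p56, p58} = {(ν,p56), (ν,p58), (ξ,p56), (ξ,p58), (ρ,p56), (ρ,p58)}
  {ν, ξ, ρ} × {p56, p57, p58} = {(ν,p56), (ν,p57), (ν,p58), (ξ,p56), (ξ,p57), (ξ,p58), (ρ,p56), (ρ,p57), (ρ,p58)}
These 13 distinct sets form the basis B.
Close under arbitrary unions to get τ_{X×Y}; counting gives |τ_{X×Y}| = 25.


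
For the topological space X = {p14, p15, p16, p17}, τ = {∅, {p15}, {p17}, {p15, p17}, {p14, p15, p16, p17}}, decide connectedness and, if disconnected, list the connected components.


(X, τ) is connected.

Find clopen sets (U ∈ τ with X ∖ U ∈ τ):
  U = ∅, X ∖ U = {p14, p15, p16, p17} — both open, so U is clopen.
  U = {p14, p15, p16, p17}, X ∖ U = ∅ — both open, so U is clopen.
Only trivial clopens (∅ and X) exist, so (X, τ) is connected.
Compute connected components by grouping points that agree on all clopens:
  component: {p14, p15, p16, p17}


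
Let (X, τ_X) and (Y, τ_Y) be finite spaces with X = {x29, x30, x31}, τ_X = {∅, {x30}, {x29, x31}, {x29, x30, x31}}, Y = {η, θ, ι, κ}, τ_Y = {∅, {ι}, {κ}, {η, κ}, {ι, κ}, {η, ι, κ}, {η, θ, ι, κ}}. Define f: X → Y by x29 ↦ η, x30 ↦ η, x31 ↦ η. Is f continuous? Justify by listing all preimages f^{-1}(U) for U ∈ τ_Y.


f IS continuous.

Compute f^{-1}(U) for each U ∈ τ_Y:
  U = ∅: f^{-1}(U) = ∅ ∈ τ_X ✓.
  U = {ι}: f^{-1}(U) = ∅ ∈ τ_X ✓.
  U = {κ}: f^{-1}(U) = ∅ ∈ τ_X ✓.
  U = {η, κ}: f^{-1}(U) = {x29, x30, x31} ∈ τ_X ✓.
  U = {ι, κ}: f^{-1}(U) = ∅ ∈ τ_X ✓.
  U = {η, ι, κ}: f^{-1}(U) = {x29, x30, x31} ∈ τ_X ✓.
  U = {η, θ, ι, κ}: f^{-1}(U) = {x29, x30, x31} ∈ τ_X ✓.
Every preimage lies in τ_X, so f IS continuous.


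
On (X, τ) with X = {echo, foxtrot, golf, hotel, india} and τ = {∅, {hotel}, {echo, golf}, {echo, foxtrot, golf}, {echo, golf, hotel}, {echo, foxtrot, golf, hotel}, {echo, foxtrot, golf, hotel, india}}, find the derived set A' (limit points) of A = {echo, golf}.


A' = {echo, foxtrot, golf, india}

For each x ∈ X, list the open sets U ∈ τ with x ∈ U, then check whether U ∩ (A ∖ {x}) ≠ ∅ for every such U.
  x = echo: opens ∋ x are {echo, golf}, {echo, foxtrot, golf}, {echo, golf, hotel}, {echo, foxtrot, golf, hotel}, {echo, foxtrot, golf, hotel, india}; each meets A ∖ {echo}, so x IS a limit point.
  x = foxtrot: opens ∋ x are {echo, foxtrot, golf}, {echo, foxtrot, golf, hotel}, {echo, foxtrot, golf, hotel, india}; each meets A ∖ {foxtrot}, so x IS a limit point.
  x = golf: opens ∋ x are {echo, golf}, {echo, foxtrot, golf}, {echo, golf, hotel}, {echo, foxtrot, golf, hotel}, {echo, foxtrot, golf, hotel, india}; each meets A ∖ {golf}, so x IS a limit point.
  x = hotel: open {hotel} ∋ x has {hotel} ∩ (A ∖ {hotel}) = ∅, so x is NOT a limit point.
  x = india: opens ∋ x are {echo, foxtrot, golf, hotel, india}; each meets A ∖ {india}, so x IS a limit point.
Collecting: A' = {echo, foxtrot, golf, india}.


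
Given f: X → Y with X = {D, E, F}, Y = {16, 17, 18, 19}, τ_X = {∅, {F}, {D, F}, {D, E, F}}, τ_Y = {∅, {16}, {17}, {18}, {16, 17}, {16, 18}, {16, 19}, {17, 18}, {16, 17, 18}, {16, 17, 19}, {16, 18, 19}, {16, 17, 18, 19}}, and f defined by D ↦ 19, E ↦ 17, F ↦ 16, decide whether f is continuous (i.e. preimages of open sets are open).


f is NOT continuous.

Compute f^{-1}(U) for each U ∈ τ_Y:
  U = ∅: f^{-1}(U) = ∅ ∈ τ_X ✓.
  U = {16}: f^{-1}(U) = {F} ∈ τ_X ✓.
  U = {17}: f^{-1}(U) = {E} ∉ τ_X ✗.
  U = {18}: f^{-1}(U) = ∅ ∈ τ_X ✓.
  U = {16, 17}: f^{-1}(U) = {E, F} ∉ τ_X ✗.
  U = {16, 18}: f^{-1}(U) = {F} ∈ τ_X ✓.
  U = {16, 19}: f^{-1}(U) = {D, F} ∈ τ_X ✓.
  U = {17, 18}: f^{-1}(U) = {E} ∉ τ_X ✗.
  U = {16, 17, 18}: f^{-1}(U) = {E, F} ∉ τ_X ✗.
  U = {16, 17, 19}: f^{-1}(U) = {D, E, F} ∈ τ_X ✓.
  U = {16, 18, 19}: f^{-1}(U) = {D, F} ∈ τ_X ✓.
  U = {16, 17, 18, 19}: f^{-1}(U) = {D, E, F} ∈ τ_X ✓.
Found U = {17} with f^{-1}(U) = {E} not in τ_X. Therefore f is NOT continuous.


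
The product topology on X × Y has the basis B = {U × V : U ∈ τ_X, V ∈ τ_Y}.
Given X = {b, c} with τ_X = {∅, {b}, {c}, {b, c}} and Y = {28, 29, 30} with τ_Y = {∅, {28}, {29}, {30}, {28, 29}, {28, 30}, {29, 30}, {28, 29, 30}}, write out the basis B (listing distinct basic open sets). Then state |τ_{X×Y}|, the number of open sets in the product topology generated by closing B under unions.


Basis B = {∅ × ∅, {b} × {28}, {b} × {29}, {b} × {30}, {c} × {28}, {c} × {29}, {c} × {30}, {b} × {28, 29}, {b} × {28, 30}, {b, c} × {28}, {b} × {29, 30}, {b, c} × {29}, {b, c} × {30}, {c} × {28, 29}, {c} × {28, 30}, {c} × {29, 30}, {b} × {28, 29, 30}, {c} × {28, 29, 30}, {b, c} × {28, 29}, {b, c} × {28, 30}, {b, c} × {29, 30}, {b, c} × {28, 29, 30}}; |τ_{X×Y}| = 64.

Enumerate products U × V with U ∈ τ_X, V ∈ τ_Y (deduplicated):
  ∅ × ∅ = {} (∅)
  {b} × {28} = {(b,28)}
  {b} × {29} = {(b,29)}
  {b} × {30} = {(b,30)}
  {c} × {28} = {(c,28)}
  {c} × {29} = {(c,29)}
  {c} × {30} = {(c,30)}
  {b} × {28, 29} = {(b,28), (b,29)}
  {b} × {28, 30} = {(b,28), (b,30)}
  {b, c} × {28} = {(b,28), (c,28)}
  {b} × {29, 30} = {(b,29), (b,30)}
  {b, c} × {29} = {(b,29), (c,29)}
  {b, c} × {30} = {(b,30), (c,30)}
  {c} × {28, 29} = {(c,28), (c,29)}
  {c} × {28, 30} = {(c,28), (c,30)}
  {c} × {29, 30} = {(c,29), (c,30)}
  {b} × {28, 29, 30} = {(b,28), (b,29), (b,30)}
  {c} × {28, 29, 30} = {(c,28), (c,29), (c,30)}
  {b, c} × {28, 29} = {(b,28), (b,29), (c,28), (c,29)}
  {b, c} × {28, 30} = {(b,28), (b,30), (c,28), (c,30)}
  {b, c} × {29, 30} = {(b,29), (b,30), (c,29), (c,30)}
  {b, c} × {28, 29, 30} = {(b,28), (b,29), (b,30), (c,28), (c,29), (c,30)}
These 22 distinct sets form the basis B.
Close under arbitrary unions to get τ_{X×Y}; counting gives |τ_{X×Y}| = 64.


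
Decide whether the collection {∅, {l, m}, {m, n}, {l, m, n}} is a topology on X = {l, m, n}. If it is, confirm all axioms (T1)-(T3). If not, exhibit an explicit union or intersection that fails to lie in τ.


τ is NOT a topology on X.

Axiom (T1): ∅ ∈ τ? Yes; X ∈ τ? Yes.
Axiom (T2/T3): check pairwise unions and intersections of members of τ.
Counterexample for (T3): {l, m} ∩ {m, n} = {m} ∉ τ. Therefore τ is NOT a topology.


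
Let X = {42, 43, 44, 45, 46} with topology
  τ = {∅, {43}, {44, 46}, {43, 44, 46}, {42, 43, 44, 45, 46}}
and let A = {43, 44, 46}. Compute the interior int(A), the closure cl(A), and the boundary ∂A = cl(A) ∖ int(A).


int(A) = {43, 44, 46}, cl(A) = {42, 43, 44, 45, 46}, ∂A = {42, 45}.

Closed sets in (X, τ) are complements of opens:
  closed(X, τ) = {∅, {42, 45}, {42, 43, 45}, {42, 44, 45, 46}, {42, 43, 44, 45, 46}}.
int(A) = ⋃ {U ∈ τ : U ⊆ A}. Opens contained in A: ∅, {43}, {44, 46}, {43, 44, 46}.
Taking the union of these: int(A) = {43, 44, 46}.
cl(A) = ⋂ {C closed : A ⊆ C}. Closed sets containing A: {42, 43, 44, 45, 46}.
Intersecting these: cl(A) = {42, 43, 44, 45, 46}.
∂A = cl(A) ∖ int(A) = {42, 43, 44, 45, 46} ∖ {43, 44, 46} = {42, 45}.


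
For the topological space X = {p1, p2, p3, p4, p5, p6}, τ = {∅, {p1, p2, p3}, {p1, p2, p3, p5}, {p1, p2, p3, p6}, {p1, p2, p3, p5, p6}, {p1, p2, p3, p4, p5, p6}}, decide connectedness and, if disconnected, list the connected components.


(X, τ) is connected.

Find clopen sets (U ∈ τ with X ∖ U ∈ τ):
  U = ∅, X ∖ U = {p1, p2, p3, p4, p5, p6} — both open, so U is clopen.
  U = {p1, p2, p3, p4, p5, p6}, X ∖ U = ∅ — both open, so U is clopen.
Only trivial clopens (∅ and X) exist, so (X, τ) is connected.
Compute connected components by grouping points that agree on all clopens:
  component: {p1, p2, p3, p4, p5, p6}


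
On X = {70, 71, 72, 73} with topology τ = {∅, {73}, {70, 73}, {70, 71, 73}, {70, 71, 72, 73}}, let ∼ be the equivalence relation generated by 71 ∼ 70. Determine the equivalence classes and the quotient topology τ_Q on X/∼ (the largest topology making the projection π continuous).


X/∼ = {[70=71], [72], [73]}; |τ_Q| = 4.

Equivalence classes: [70=71], [72], [73].
Quotient map π: X → X/∼ sends 70 ↦ [70=71], 71 ↦ [70=71], 72 ↦ [72], 73 ↦ [73].
For each subset V ⊆ X/∼, compute π^{-1}(V) ⊆ X and check whether π^{-1}(V) ∈ τ. V is open in τ_Q iff π^{-1}(V) ∈ τ.
  V = {}: π^{-1}(V) = ∅ ∈ τ ✓.
  V = {[70=71]}: π^{-1}(V) = {70, 71} ∉ τ ✗.
  V = {[72]}: π^{-1}(V) = {72} ∉ τ ✗.
  V = {[70=71], [72]}: π^{-1}(V) = {70, 71, 72} ∉ τ ✗.
  V = {[73]}: π^{-1}(V) = {73} ∈ τ ✓.
  V = {[70=71], [73]}: π^{-1}(V) = {70, 71, 73} ∈ τ ✓.
  V = {[72], [73]}: π^{-1}(V) = {72, 73} ∉ τ ✗.
  V = {[70=71], [72], [73]}: π^{-1}(V) = {70, 71, 72, 73} ∈ τ ✓.
Open sets in the quotient: τ_Q = {{}, {[73]}, {[70=71], [73]}, {[70=71], [72], [73]}} (4 elements).


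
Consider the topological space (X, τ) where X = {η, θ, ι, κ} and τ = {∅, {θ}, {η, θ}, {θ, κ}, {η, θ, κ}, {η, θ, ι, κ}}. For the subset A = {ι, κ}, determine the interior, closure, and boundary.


int(A) = ∅, cl(A) = {ι, κ}, ∂A = {ι, κ}.

Closed sets in (X, τ) are complements of opens:
  closed(X, τ) = {∅, {ι}, {η, ι}, {ι, κ}, {η, ι, κ}, {η, θ, ι, κ}}.
int(A) = ⋃ {U ∈ τ : U ⊆ A}. Opens contained in A: ∅.
Taking the union of these: int(A) = ∅.
cl(A) = ⋂ {C closed : A ⊆ C}. Closed sets containing A: {ι, κ}, {η, ι, κ}, {η, θ, ι, κ}.
Intersecting these: cl(A) = {ι, κ}.
∂A = cl(A) ∖ int(A) = {ι, κ} ∖ ∅ = {ι, κ}.


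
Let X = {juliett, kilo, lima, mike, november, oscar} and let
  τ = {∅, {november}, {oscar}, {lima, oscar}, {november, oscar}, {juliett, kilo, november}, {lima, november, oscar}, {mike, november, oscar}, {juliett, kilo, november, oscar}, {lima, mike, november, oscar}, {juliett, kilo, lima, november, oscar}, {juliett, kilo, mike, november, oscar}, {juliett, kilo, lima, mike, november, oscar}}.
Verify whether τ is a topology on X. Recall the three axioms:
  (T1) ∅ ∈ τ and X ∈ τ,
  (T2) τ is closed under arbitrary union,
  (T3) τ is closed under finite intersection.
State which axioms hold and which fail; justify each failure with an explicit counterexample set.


τ IS a topology on X.

Axiom (T1): ∅ ∈ τ? Yes; X ∈ τ? Yes.
Axiom (T2/T3): check pairwise unions and intersections of members of τ.
All pairwise intersections and unions checked — each lies in τ. Therefore τ satisfies (T1), (T2), (T3): it IS a topology on X.


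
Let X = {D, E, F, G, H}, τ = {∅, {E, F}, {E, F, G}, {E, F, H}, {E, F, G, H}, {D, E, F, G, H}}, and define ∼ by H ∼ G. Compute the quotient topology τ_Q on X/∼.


X/∼ = {[D], [E], [F], [G=H]}; |τ_Q| = 4.

Equivalence classes: [D], [E], [F], [G=H].
Quotient map π: X → X/∼ sends D ↦ [D], E ↦ [E], F ↦ [F], G ↦ [G=H], H ↦ [G=H].
For each subset V ⊆ X/∼, compute π^{-1}(V) ⊆ X and check whether π^{-1}(V) ∈ τ. V is open in τ_Q iff π^{-1}(V) ∈ τ.
  V = {}: π^{-1}(V) = ∅ ∈ τ ✓.
  V = {[D]}: π^{-1}(V) = {D} ∉ τ ✗.
  V = {[E]}: π^{-1}(V) = {E} ∉ τ ✗.
  V = {[D], [E]}: π^{-1}(V) = {D, E} ∉ τ ✗.
  V = {[F]}: π^{-1}(V) = {F} ∉ τ ✗.
  V = {[D], [F]}: π^{-1}(V) = {D, F} ∉ τ ✗.
  V = {[E], [F]}: π^{-1}(V) = {E, F} ∈ τ ✓.
  V = {[D], [E], [F]}: π^{-1}(V) = {D, E, F} ∉ τ ✗.
  V = {[G=H]}: π^{-1}(V) = {G, H} ∉ τ ✗.
  V = {[D], [G=H]}: π^{-1}(V) = {D, G, H} ∉ τ ✗.
  V = {[E], [G=H]}: π^{-1}(V) = {E, G, H} ∉ τ ✗.
  V = {[D], [E], [G=H]}: π^{-1}(V) = {D, E, G, H} ∉ τ ✗.
  V = {[F], [G=H]}: π^{-1}(V) = {F, G, H} ∉ τ ✗.
  V = {[D], [F], [G=H]}: π^{-1}(V) = {D, F, G, H} ∉ τ ✗.
  V = {[E], [F], [G=H]}: π^{-1}(V) = {E, F, G, H} ∈ τ ✓.
  V = {[D], [E], [F], [G=H]}: π^{-1}(V) = {D, E, F, G, H} ∈ τ ✓.
Open sets in the quotient: τ_Q = {{}, {[E], [F]}, {[E], [F], [G=H]}, {[D], [E], [F], [G=H]}} (4 elements).


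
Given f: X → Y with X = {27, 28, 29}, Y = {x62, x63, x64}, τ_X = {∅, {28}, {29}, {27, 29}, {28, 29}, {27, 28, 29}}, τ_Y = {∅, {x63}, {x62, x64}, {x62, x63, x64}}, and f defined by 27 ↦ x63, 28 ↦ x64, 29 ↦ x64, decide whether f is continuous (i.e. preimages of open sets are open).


f is NOT continuous.

Compute f^{-1}(U) for each U ∈ τ_Y:
  U = ∅: f^{-1}(U) = ∅ ∈ τ_X ✓.
  U = {x63}: f^{-1}(U) = {27} ∉ τ_X ✗.
  U = {x62, x64}: f^{-1}(U) = {28, 29} ∈ τ_X ✓.
  U = {x62, x63, x64}: f^{-1}(U) = {27, 28, 29} ∈ τ_X ✓.
Found U = {x63} with f^{-1}(U) = {27} not in τ_X. Therefore f is NOT continuous.


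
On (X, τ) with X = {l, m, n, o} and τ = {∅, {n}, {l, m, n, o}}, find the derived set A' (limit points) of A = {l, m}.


A' = {l, m, o}

For each x ∈ X, list the open sets U ∈ τ with x ∈ U, then check whether U ∩ (A ∖ {x}) ≠ ∅ for every such U.
  x = l: opens ∋ x are {l, m, n, o}; each meets A ∖ {l}, so x IS a limit point.
  x = m: opens ∋ x are {l, m, n, o}; each meets A ∖ {m}, so x IS a limit point.
  x = n: open {n} ∋ x has {n} ∩ (A ∖ {n}) = ∅, so x is NOT a limit point.
  x = o: opens ∋ x are {l, m, n, o}; each meets A ∖ {o}, so x IS a limit point.
Collecting: A' = {l, m, o}.


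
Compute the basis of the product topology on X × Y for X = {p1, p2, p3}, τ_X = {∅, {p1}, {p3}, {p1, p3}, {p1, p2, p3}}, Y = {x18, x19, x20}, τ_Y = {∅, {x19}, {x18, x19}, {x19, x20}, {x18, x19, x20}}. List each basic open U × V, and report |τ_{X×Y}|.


Basis B = {∅ × ∅, {p1} × {x19}, {p3} × {x19}, {p1} × {x18, x19}, {p1} × {x19, x20}, {p1, p3} × {x19}, {p3} × {x18, x19}, {p3} × {x19, x20}, {p1} × {x18, x19, x20}, {p1, p2, p3} × {x19}, {p3} × {x18, x19, x20}, {p1, p3} × {x18, x19}, {p1, p3} × {x19, x20}, {p1, p3} × {x18, x19, x20}, {p1, p2, p3} × {x18, x19}, {p1, p2, p3} × {x19, x20}, {p1, p2, p3} × {x18, x19, x20}}; |τ_{X×Y}| = 50.

Enumerate products U × V with U ∈ τ_X, V ∈ τ_Y (deduplicated):
  ∅ × ∅ = {} (∅)
  {p1} × {x19} = {(p1,x19)}
  {p3} × {x19} = {(p3,x19)}
  {p1} × {x18, x19} = {(p1,x18), (p1,x19)}
  {p1} × {x19, x20} = {(p1,x19), (p1,x20)}
  {p1, p3} × {x19} = {(p1,x19), (p3,x19)}
  {p3} × {x18, x19} = {(p3,x18), (p3,x19)}
  {p3} × {x19, x20} = {(p3,x19), (p3,x20)}
  {p1} × {x18, x19, x20} = {(p1,x18), (p1,x19), (p1,x20)}
  {p1, p2, p3} × {x19} = {(p1,x19), (p2,x19), (p3,x19)}
  {p3} × {x18, x19, x20} = {(p3,x18), (p3,x19), (p3,x20)}
  {p1, p3} × {x18, x19} = {(p1,x18), (p1,x19), (p3,x18), (p3,x19)}
  {p1, p3} × {x19, x20} = {(p1,x19), (p1,x20), (p3,x19), (p3,x20)}
  {p1, p3} × {x18, x19, x20} = {(p1,x18), (p1,x19), (p1,x20), (p3,x18), (p3,x19), (p3,x20)}
  {p1, p2, p3} × {x18, x19} = {(p1,x18), (p1,x19), (p2,x18), (p2,x19), (p3,x18), (p3,x19)}
  {p1, p2, p3} × {x19, x20} = {(p1,x19), (p1,x20), (p2,x19), (p2,x20), (p3,x19), (p3,x20)}
  {p1, p2, p3} × {x18, x19, x20} = {(p1,x18), (p1,x19), (p1,x20), (p2,x18), (p2,x19), (p2,x20), (p3,x18), (p3,x19), (p3,x20)}
These 17 distinct sets form the basis B.
Close under arbitrary unions to get τ_{X×Y}; counting gives |τ_{X×Y}| = 50.


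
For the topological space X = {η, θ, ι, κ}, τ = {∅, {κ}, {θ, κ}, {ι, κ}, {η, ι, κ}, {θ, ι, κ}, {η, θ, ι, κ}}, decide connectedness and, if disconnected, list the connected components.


(X, τ) is connected.

Find clopen sets (U ∈ τ with X ∖ U ∈ τ):
  U = ∅, X ∖ U = {η, θ, ι, κ} — both open, so U is clopen.
  U = {η, θ, ι, κ}, X ∖ U = ∅ — both open, so U is clopen.
Only trivial clopens (∅ and X) exist, so (X, τ) is connected.
Compute connected components by grouping points that agree on all clopens:
  component: {η, θ, ι, κ}


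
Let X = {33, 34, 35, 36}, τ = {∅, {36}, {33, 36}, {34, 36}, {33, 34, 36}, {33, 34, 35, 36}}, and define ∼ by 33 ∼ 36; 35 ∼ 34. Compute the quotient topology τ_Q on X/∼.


X/∼ = {[33=36], [34=35]}; |τ_Q| = 3.

Equivalence classes: [33=36], [34=35].
Quotient map π: X → X/∼ sends 33 ↦ [33=36], 34 ↦ [34=35], 35 ↦ [34=35], 36 ↦ [33=36].
For each subset V ⊆ X/∼, compute π^{-1}(V) ⊆ X and check whether π^{-1}(V) ∈ τ. V is open in τ_Q iff π^{-1}(V) ∈ τ.
  V = {}: π^{-1}(V) = ∅ ∈ τ ✓.
  V = {[33=36]}: π^{-1}(V) = {33, 36} ∈ τ ✓.
  V = {[34=35]}: π^{-1}(V) = {34, 35} ∉ τ ✗.
  V = {[33=36], [34=35]}: π^{-1}(V) = {33, 34, 35, 36} ∈ τ ✓.
Open sets in the quotient: τ_Q = {{}, {[33=36]}, {[33=36], [34=35]}} (3 elements).


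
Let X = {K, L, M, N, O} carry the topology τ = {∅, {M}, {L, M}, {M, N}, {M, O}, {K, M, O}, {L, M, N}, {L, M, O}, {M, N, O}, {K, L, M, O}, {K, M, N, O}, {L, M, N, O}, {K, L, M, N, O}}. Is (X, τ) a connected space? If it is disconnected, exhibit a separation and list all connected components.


(X, τ) is connected.

Find clopen sets (U ∈ τ with X ∖ U ∈ τ):
  U = ∅, X ∖ U = {K, L, M, N, O} — both open, so U is clopen.
  U = {K, L, M, N, O}, X ∖ U = ∅ — both open, so U is clopen.
Only trivial clopens (∅ and X) exist, so (X, τ) is connected.
Compute connected components by grouping points that agree on all clopens:
  component: {K, L, M, N, O}


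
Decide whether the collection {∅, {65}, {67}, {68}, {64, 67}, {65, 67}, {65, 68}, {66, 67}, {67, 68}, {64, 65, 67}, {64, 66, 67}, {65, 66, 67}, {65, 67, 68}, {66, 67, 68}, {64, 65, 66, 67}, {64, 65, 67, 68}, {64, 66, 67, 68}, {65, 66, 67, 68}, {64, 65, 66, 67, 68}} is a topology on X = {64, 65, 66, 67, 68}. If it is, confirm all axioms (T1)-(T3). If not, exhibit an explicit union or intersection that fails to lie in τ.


τ is NOT a topology on X.

Axiom (T1): ∅ ∈ τ? Yes; X ∈ τ? Yes.
Axiom (T2/T3): check pairwise unions and intersections of members of τ.
Counterexample for (T2): {68} ∪ {64, 67} = {64, 67, 68} ∉ τ. Therefore τ is NOT a topology.


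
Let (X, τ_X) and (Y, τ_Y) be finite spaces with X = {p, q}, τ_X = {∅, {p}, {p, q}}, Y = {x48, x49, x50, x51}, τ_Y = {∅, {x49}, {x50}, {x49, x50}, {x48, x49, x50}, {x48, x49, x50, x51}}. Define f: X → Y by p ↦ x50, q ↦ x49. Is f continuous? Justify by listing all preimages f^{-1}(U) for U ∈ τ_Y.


f is NOT continuous.

Compute f^{-1}(U) for each U ∈ τ_Y:
  U = ∅: f^{-1}(U) = ∅ ∈ τ_X ✓.
  U = {x49}: f^{-1}(U) = {q} ∉ τ_X ✗.
  U = {x50}: f^{-1}(U) = {p} ∈ τ_X ✓.
  U = {x49, x50}: f^{-1}(U) = {p, q} ∈ τ_X ✓.
  U = {x48, x49, x50}: f^{-1}(U) = {p, q} ∈ τ_X ✓.
  U = {x48, x49, x50, x51}: f^{-1}(U) = {p, q} ∈ τ_X ✓.
Found U = {x49} with f^{-1}(U) = {q} not in τ_X. Therefore f is NOT continuous.


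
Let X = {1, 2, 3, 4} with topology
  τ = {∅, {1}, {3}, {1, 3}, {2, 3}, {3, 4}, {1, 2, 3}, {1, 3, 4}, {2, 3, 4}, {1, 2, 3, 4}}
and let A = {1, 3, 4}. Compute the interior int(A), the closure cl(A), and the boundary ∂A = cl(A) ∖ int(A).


int(A) = {1, 3, 4}, cl(A) = {1, 2, 3, 4}, ∂A = {2}.

Closed sets in (X, τ) are complements of opens:
  closed(X, τ) = {∅, {1}, {2}, {4}, {1, 2}, {1, 4}, {2, 4}, {1, 2, 4}, {2, 3, 4}, {1, 2, 3, 4}}.
int(A) = ⋃ {U ∈ τ : U ⊆ A}. Opens contained in A: ∅, {1}, {3}, {1, 3}, {3, 4}, {1, 3, 4}.
Taking the union of these: int(A) = {1, 3, 4}.
cl(A) = ⋂ {C closed : A ⊆ C}. Closed sets containing A: {1, 2, 3, 4}.
Intersecting these: cl(A) = {1, 2, 3, 4}.
∂A = cl(A) ∖ int(A) = {1, 2, 3, 4} ∖ {1, 3, 4} = {2}.


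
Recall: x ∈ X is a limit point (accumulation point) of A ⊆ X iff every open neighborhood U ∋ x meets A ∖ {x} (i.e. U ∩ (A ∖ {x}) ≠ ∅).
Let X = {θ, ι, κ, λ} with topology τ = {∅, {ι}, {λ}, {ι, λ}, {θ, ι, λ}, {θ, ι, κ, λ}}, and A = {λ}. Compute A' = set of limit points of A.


A' = {θ, κ}

For each x ∈ X, list the open sets U ∈ τ with x ∈ U, then check whether U ∩ (A ∖ {x}) ≠ ∅ for every such U.
  x = θ: opens ∋ x are {θ, ι, λ}, {θ, ι, κ, λ}; each meets A ∖ {θ}, so x IS a limit point.
  x = ι: open {ι} ∋ x has {ι} ∩ (A ∖ {ι}) = ∅, so x is NOT a limit point.
  x = κ: opens ∋ x are {θ, ι, κ, λ}; each meets A ∖ {κ}, so x IS a limit point.
  x = λ: open {λ} ∋ x has {λ} ∩ (A ∖ {λ}) = ∅, so x is NOT a limit point.
Collecting: A' = {θ, κ}.


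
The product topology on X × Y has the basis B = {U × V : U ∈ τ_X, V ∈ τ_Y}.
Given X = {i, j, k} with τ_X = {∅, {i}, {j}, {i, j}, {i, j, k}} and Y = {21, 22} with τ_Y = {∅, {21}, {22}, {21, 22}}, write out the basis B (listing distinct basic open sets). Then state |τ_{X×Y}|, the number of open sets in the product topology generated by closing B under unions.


Basis B = {∅ × ∅, {i} × {21}, {i} × {22}, {j} × {21}, {j} × {22}, {i} × {21, 22}, {i, j} × {21}, {i, j} × {22}, {j} × {21, 22}, {i, j, k} × {21}, {i, j, k} × {22}, {i, j} × {21, 22}, {i, j, k} × {21, 22}}; |τ_{X×Y}| = 25.

Enumerate products U × V with U ∈ τ_X, V ∈ τ_Y (deduplicated):
  ∅ × ∅ = {} (∅)
  {i} × {21} = {(i,21)}
  {i} × {22} = {(i,22)}
  {j} × {21} = {(j,21)}
  {j} × {22} = {(j,22)}
  {i} × {21, 22} = {(i,21), (i,22)}
  {i, j} × {21} = {(i,21), (j,21)}
  {i, j} × {22} = {(i,22), (j,22)}
  {j} × {21, 22} = {(j,21), (j,22)}
  {i, j, k} × {21} = {(i,21), (j,21), (k,21)}
  {i, j, k} × {22} = {(i,22), (j,22), (k,22)}
  {i, j} × {21, 22} = {(i,21), (i,22), (j,21), (j,22)}
  {i, j, k} × {21, 22} = {(i,21), (i,22), (j,21), (j,22), (k,21), (k,22)}
These 13 distinct sets form the basis B.
Close under arbitrary unions to get τ_{X×Y}; counting gives |τ_{X×Y}| = 25.


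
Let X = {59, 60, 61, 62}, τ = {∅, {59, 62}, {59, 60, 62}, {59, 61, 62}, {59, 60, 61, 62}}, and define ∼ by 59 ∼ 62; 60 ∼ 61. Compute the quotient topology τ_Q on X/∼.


X/∼ = {[59=62], [60=61]}; |τ_Q| = 3.

Equivalence classes: [59=62], [60=61].
Quotient map π: X → X/∼ sends 59 ↦ [59=62], 60 ↦ [60=61], 61 ↦ [60=61], 62 ↦ [59=62].
For each subset V ⊆ X/∼, compute π^{-1}(V) ⊆ X and check whether π^{-1}(V) ∈ τ. V is open in τ_Q iff π^{-1}(V) ∈ τ.
  V = {}: π^{-1}(V) = ∅ ∈ τ ✓.
  V = {[59=62]}: π^{-1}(V) = {59, 62} ∈ τ ✓.
  V = {[60=61]}: π^{-1}(V) = {60, 61} ∉ τ ✗.
  V = {[59=62], [60=61]}: π^{-1}(V) = {59, 60, 61, 62} ∈ τ ✓.
Open sets in the quotient: τ_Q = {{}, {[59=62]}, {[59=62], [60=61]}} (3 elements).


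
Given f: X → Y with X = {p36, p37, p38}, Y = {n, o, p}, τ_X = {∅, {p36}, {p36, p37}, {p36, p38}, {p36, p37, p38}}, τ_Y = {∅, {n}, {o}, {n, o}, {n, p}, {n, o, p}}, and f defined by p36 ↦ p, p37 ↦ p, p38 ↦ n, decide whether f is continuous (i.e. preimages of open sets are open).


f is NOT continuous.

Compute f^{-1}(U) for each U ∈ τ_Y:
  U = ∅: f^{-1}(U) = ∅ ∈ τ_X ✓.
  U = {n}: f^{-1}(U) = {p38} ∉ τ_X ✗.
  U = {o}: f^{-1}(U) = ∅ ∈ τ_X ✓.
  U = {n, o}: f^{-1}(U) = {p38} ∉ τ_X ✗.
  U = {n, p}: f^{-1}(U) = {p36, p37, p38} ∈ τ_X ✓.
  U = {n, o, p}: f^{-1}(U) = {p36, p37, p38} ∈ τ_X ✓.
Found U = {n} with f^{-1}(U) = {p38} not in τ_X. Therefore f is NOT continuous.


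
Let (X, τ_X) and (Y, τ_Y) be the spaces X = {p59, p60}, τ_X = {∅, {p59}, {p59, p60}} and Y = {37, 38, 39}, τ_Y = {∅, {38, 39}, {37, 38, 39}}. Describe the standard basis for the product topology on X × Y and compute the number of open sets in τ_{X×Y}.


Basis B = {∅ × ∅, {p59} × {38, 39}, {p59} × {37, 38, 39}, {p59, p60} × {38, 39}, {p59, p60} × {37, 38, 39}}; |τ_{X×Y}| = 6.

Enumerate products U × V with U ∈ τ_X, V ∈ τ_Y (deduplicated):
  ∅ × ∅ = {} (∅)
  {p59} × {38, 39} = {(p59,38), (p59,39)}
  {p59} × {37, 38, 39} = {(p59,37), (p59,38), (p59,39)}
  {p59, p60} × {38, 39} = {(p59,38), (p59,39), (p60,38), (p60,39)}
  {p59, p60} × {37, 38, 39} = {(p59,37), (p59,38), (p59,39), (p60,37), (p60,38), (p60,39)}
These 5 distinct sets form the basis B.
Close under arbitrary unions to get τ_{X×Y}; counting gives |τ_{X×Y}| = 6.


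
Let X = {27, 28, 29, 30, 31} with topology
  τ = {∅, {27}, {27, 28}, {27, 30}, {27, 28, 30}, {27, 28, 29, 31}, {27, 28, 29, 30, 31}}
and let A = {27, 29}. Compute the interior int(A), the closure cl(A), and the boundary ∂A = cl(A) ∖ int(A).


int(A) = {27}, cl(A) = {27, 28, 29, 30, 31}, ∂A = {28, 29, 30, 31}.

Closed sets in (X, τ) are complements of opens:
  closed(X, τ) = {∅, {30}, {29, 31}, {28, 29, 31}, {29, 30, 31}, {28, 29, 30, 31}, {27, 28, 29, 30, 31}}.
int(A) = ⋃ {U ∈ τ : U ⊆ A}. Opens contained in A: ∅, {27}.
Taking the union of these: int(A) = {27}.
cl(A) = ⋂ {C closed : A ⊆ C}. Closed sets containing A: {27, 28, 29, 30, 31}.
Intersecting these: cl(A) = {27, 28, 29, 30, 31}.
∂A = cl(A) ∖ int(A) = {27, 28, 29, 30, 31} ∖ {27} = {28, 29, 30, 31}.


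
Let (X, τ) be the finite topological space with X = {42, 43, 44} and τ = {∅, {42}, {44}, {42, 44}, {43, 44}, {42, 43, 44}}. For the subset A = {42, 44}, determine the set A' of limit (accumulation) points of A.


A' = {43}

For each x ∈ X, list the open sets U ∈ τ with x ∈ U, then check whether U ∩ (A ∖ {x}) ≠ ∅ for every such U.
  x = 42: open {42} ∋ x has {42} ∩ (A ∖ {42}) = ∅, so x is NOT a limit point.
  x = 43: opens ∋ x are {43, 44}, {42, 43, 44}; each meets A ∖ {43}, so x IS a limit point.
  x = 44: open {44} ∋ x has {44} ∩ (A ∖ {44}) = ∅, so x is NOT a limit point.
Collecting: A' = {43}.


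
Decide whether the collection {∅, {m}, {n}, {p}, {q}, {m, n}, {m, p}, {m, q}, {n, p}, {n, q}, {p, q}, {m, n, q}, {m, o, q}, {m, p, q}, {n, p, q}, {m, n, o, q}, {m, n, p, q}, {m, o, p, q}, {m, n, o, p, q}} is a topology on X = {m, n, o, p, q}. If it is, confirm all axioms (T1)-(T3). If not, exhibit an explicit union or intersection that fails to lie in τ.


τ is NOT a topology on X.

Axiom (T1): ∅ ∈ τ? Yes; X ∈ τ? Yes.
Axiom (T2/T3): check pairwise unions and intersections of members of τ.
Counterexample for (T2): {m} ∪ {n, p} = {m, n, p} ∉ τ. Therefore τ is NOT a topology.


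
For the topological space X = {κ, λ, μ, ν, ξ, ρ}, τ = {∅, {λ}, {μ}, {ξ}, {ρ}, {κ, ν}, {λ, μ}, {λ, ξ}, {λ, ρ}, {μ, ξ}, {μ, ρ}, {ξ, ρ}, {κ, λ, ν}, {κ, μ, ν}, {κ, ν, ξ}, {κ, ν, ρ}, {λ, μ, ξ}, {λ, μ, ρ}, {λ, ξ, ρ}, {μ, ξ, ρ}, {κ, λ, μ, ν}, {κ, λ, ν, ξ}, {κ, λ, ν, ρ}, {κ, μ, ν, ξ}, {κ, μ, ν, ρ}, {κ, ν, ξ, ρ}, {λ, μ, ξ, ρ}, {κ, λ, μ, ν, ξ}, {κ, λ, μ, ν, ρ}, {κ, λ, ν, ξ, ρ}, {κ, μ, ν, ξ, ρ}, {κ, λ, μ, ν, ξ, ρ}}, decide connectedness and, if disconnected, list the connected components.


(X, τ) is disconnected; components = [{λ}, {μ}, {ξ}, {ρ}, {κ, ν}].

Find clopen sets (U ∈ τ with X ∖ U ∈ τ):
  U = ∅, X ∖ U = {κ, λ, μ, ν, ξ, ρ} — both open, so U is clopen.
  U = {λ}, X ∖ U = {κ, μ, ν, ξ, ρ} — both open, so U is clopen.
  U = {μ}, X ∖ U = {κ, λ, ν, ξ, ρ} — both open, so U is clopen.
  U = {ξ}, X ∖ U = {κ, λ, μ, ν, ρ} — both open, so U is clopen.
  U = {ρ}, X ∖ U = {κ, λ, μ, ν, ξ} — both open, so U is clopen.
  U = {κ, ν}, X ∖ U = {λ, μ, ξ, ρ} — both open, so U is clopen.
  U = {λ, μ}, X ∖ U = {κ, ν, ξ, ρ} — both open, so U is clopen.
  U = {λ, ξ}, X ∖ U = {κ, μ, ν, ρ} — both open, so U is clopen.
  U = {λ, ρ}, X ∖ U = {κ, μ, ν, ξ} — both open, so U is clopen.
  U = {μ, ξ}, X ∖ U = {κ, λ, ν, ρ} — both open, so U is clopen.
  U = {μ, ρ}, X ∖ U = {κ, λ, ν, ξ} — both open, so U is clopen.
  U = {ξ, ρ}, X ∖ U = {κ, λ, μ, ν} — both open, so U is clopen.
  U = {κ, λ, ν}, X ∖ U = {μ, ξ, ρ} — both open, so U is clopen.
  U = {κ, μ, ν}, X ∖ U = {λ, ξ, ρ} — both open, so U is clopen.
  U = {κ, ν, ξ}, X ∖ U = {λ, μ, ρ} — both open, so U is clopen.
  U = {κ, ν, ρ}, X ∖ U = {λ, μ, ξ} — both open, so U is clopen.
  U = {λ, μ, ξ}, X ∖ U = {κ, ν, ρ} — both open, so U is clopen.
  U = {λ, μ, ρ}, X ∖ U = {κ, ν, ξ} — both open, so U is clopen.
  U = {λ, ξ, ρ}, X ∖ U = {κ, μ, ν} — both open, so U is clopen.
  U = {μ, ξ, ρ}, X ∖ U = {κ, λ, ν} — both open, so U is clopen.
  U = {κ, λ, μ, ν}, X ∖ U = {ξ, ρ} — both open, so U is clopen.
  U = {κ, λ, ν, ξ}, X ∖ U = {μ, ρ} — both open, so U is clopen.
  U = {κ, λ, ν, ρ}, X ∖ U = {μ, ξ} — both open, so U is clopen.
  U = {κ, μ, ν, ξ}, X ∖ U = {λ, ρ} — both open, so U is clopen.
  U = {κ, μ, ν, ρ}, X ∖ U = {λ, ξ} — both open, so U is clopen.
  U = {κ, ν, ξ, ρ}, X ∖ U = {λ, μ} — both open, so U is clopen.
  U = {λ, μ, ξ, ρ}, X ∖ U = {κ, ν} — both open, so U is clopen.
  U = {κ, λ, μ, ν, ξ}, X ∖ U = {ρ} — both open, so U is clopen.
  U = {κ, λ, μ, ν, ρ}, X ∖ U = {ξ} — both open, so U is clopen.
  U = {κ, λ, ν, ξ, ρ}, X ∖ U = {μ} — both open, so U is clopen.
  U = {κ, μ, ν, ξ, ρ}, X ∖ U = {λ} — both open, so U is clopen.
  U = {κ, λ, μ, ν, ξ, ρ}, X ∖ U = ∅ — both open, so U is clopen.
Nontrivial clopen(s) exist: e.g. {κ, λ, ν}. So (X, τ) is disconnected.
Compute connected components by grouping points that agree on all clopens:
  component: {λ}
  component: {μ}
  component: {ξ}
  component: {ρ}
  component: {κ, ν}


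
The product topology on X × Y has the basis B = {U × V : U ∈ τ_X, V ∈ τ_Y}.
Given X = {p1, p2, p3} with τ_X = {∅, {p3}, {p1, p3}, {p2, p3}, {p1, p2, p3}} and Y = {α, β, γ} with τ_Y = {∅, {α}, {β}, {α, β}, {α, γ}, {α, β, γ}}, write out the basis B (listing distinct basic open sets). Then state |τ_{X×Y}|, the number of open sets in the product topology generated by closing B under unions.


Basis B = {∅ × ∅, {p3} × {α}, {p3} × {β}, {p1, p3} × {α}, {p1, p3} × {β}, {p2, p3} × {α}, {p2, p3} × {β}, {p3} × {α, β}, {p3} × {α, γ}, {p1, p2, p3} × {α}, {p1, p2, p3} × {β}, {p3} × {α, β, γ}, {p1, p3} × {α, β}, {p1, p3} × {α, γ}, {p2, p3} × {α, β}, {p2, p3} × {α, γ}, {p1, p3} × {α, β, γ}, {p1, p2, p3} × {α, β}, {p1, p2, p3} × {α, γ}, {p2, p3} × {α, β, γ}, {p1, p2, p3} × {α, β, γ}}; |τ_{X×Y}| = 70.

Enumerate products U × V with U ∈ τ_X, V ∈ τ_Y (deduplicated):
  ∅ × ∅ = {} (∅)
  {p3} × {α} = {(p3,α)}
  {p3} × {β} = {(p3,β)}
  {p1, p3} × {α} = {(p1,α), (p3,α)}
  {p1, p3} × {β} = {(p1,β), (p3,β)}
  {p2, p3} × {α} = {(p2,α), (p3,α)}
  {p2, p3} × {β} = {(p2,β), (p3,β)}
  {p3} × {α, β} = {(p3,α), (p3,β)}
  {p3} × {α, γ} = {(p3,α), (p3,γ)}
  {p1, p2, p3} × {α} = {(p1,α), (p2,α), (p3,α)}
  {p1, p2, p3} × {β} = {(p1,β), (p2,β), (p3,β)}
  {p3} × {α, β, γ} = {(p3,α), (p3,β), (p3,γ)}
  {p1, p3} × {α, β} = {(p1,α), (p1,β), (p3,α), (p3,β)}
  {p1, p3} × {α, γ} = {(p1,α), (p1,γ), (p3,α), (p3,γ)}
  {p2, p3} × {α, β} = {(p2,α), (p2,β), (p3,α), (p3,β)}
  {p2, p3} × {α, γ} = {(p2,α), (p2,γ), (p3,α), (p3,γ)}
  {p1, p3} × {α, β, γ} = {(p1,α), (p1,β), (p1,γ), (p3,α), (p3,β), (p3,γ)}
  {p1, p2, p3} × {α, β} = {(p1,α), (p1,β), (p2,α), (p2,β), (p3,α), (p3,β)}
  {p1, p2, p3} × {α, γ} = {(p1,α), (p1,γ), (p2,α), (p2,γ), (p3,α), (p3,γ)}
  {p2, p3} × {α, β, γ} = {(p2,α), (p2,β), (p2,γ), (p3,α), (p3,β), (p3,γ)}
  {p1, p2, p3} × {α, β, γ} = {(p1,α), (p1,β), (p1,γ), (p2,α), (p2,β), (p2,γ), (p3,α), (p3,β), (p3,γ)}
These 21 distinct sets form the basis B.
Close under arbitrary unions to get τ_{X×Y}; counting gives |τ_{X×Y}| = 70.


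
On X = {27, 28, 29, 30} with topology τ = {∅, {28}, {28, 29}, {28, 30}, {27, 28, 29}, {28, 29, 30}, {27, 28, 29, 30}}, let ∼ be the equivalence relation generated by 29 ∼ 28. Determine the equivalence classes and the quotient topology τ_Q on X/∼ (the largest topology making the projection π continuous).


X/∼ = {[27], [28=29], [30]}; |τ_Q| = 5.

Equivalence classes: [27], [28=29], [30].
Quotient map π: X → X/∼ sends 27 ↦ [27], 28 ↦ [28=29], 29 ↦ [28=29], 30 ↦ [30].
For each subset V ⊆ X/∼, compute π^{-1}(V) ⊆ X and check whether π^{-1}(V) ∈ τ. V is open in τ_Q iff π^{-1}(V) ∈ τ.
  V = {}: π^{-1}(V) = ∅ ∈ τ ✓.
  V = {[27]}: π^{-1}(V) = {27} ∉ τ ✗.
  V = {[28=29]}: π^{-1}(V) = {28, 29} ∈ τ ✓.
  V = {[27], [28=29]}: π^{-1}(V) = {27, 28, 29} ∈ τ ✓.
  V = {[30]}: π^{-1}(V) = {30} ∉ τ ✗.
  V = {[27], [30]}: π^{-1}(V) = {27, 30} ∉ τ ✗.
  V = {[28=29], [30]}: π^{-1}(V) = {28, 29, 30} ∈ τ ✓.
  V = {[27], [28=29], [30]}: π^{-1}(V) = {27, 28, 29, 30} ∈ τ ✓.
Open sets in the quotient: τ_Q = {{}, {[28=29]}, {[27], [28=29]}, {[28=29], [30]}, {[27], [28=29], [30]}} (5 elements).


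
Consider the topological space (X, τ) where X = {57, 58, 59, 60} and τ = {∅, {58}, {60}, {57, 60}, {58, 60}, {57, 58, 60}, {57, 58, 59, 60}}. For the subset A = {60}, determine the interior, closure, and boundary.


int(A) = {60}, cl(A) = {57, 59, 60}, ∂A = {57, 59}.

Closed sets in (X, τ) are complements of opens:
  closed(X, τ) = {∅, {59}, {57, 59}, {58, 59}, {57, 58, 59}, {57, 59, 60}, {57, 58, 59, 60}}.
int(A) = ⋃ {U ∈ τ : U ⊆ A}. Opens contained in A: ∅, {60}.
Taking the union of these: int(A) = {60}.
cl(A) = ⋂ {C closed : A ⊆ C}. Closed sets containing A: {57, 59, 60}, {57, 58, 59, 60}.
Intersecting these: cl(A) = {57, 59, 60}.
∂A = cl(A) ∖ int(A) = {57, 59, 60} ∖ {60} = {57, 59}.
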